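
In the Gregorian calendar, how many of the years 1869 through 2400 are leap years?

Multiples of 4 in [1869,2400]: 133.
Of those, multiples of 100: 6 (not leap unless ÷400).
Multiples of 400: 2.
Leap years = 133 − 6 + 2 = 129.

129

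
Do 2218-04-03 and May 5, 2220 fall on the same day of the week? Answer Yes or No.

Yes

From Apr 3, 2218 to May 5, 2220 is 763 days.
763 mod 7 = 0, so they are the same weekday.
(Apr 3, 2218 is a Friday; May 5, 2220 is a Friday.)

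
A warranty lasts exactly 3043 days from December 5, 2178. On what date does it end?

+365 (one year) → Dec 5, 2179 (2678 left).
+366 (one year; includes Feb 29, 2180) → Dec 5, 2180 (2312 left).
+365 (one year) → Dec 5, 2181 (1947 left).
+365 (one year) → Dec 5, 2182 (1582 left).
+365 (one year) → Dec 5, 2183 (1217 left).
+366 (one year; includes Feb 29, 2184) → Dec 5, 2184 (851 left).
+365 (one year) → Dec 5, 2185 (486 left).
+365 (one year) → Dec 5, 2186 (121 left).
Dec has 31 days: +27 → Jan 1, 2187 (94 left).
Jan has 31 days: +31 → Feb 1, 2187 (63 left).
Feb has 28 days: +28 → Mar 1, 2187 (35 left).
Mar has 31 days: +31 → Apr 1, 2187 (4 left).
+4 → Apr 5, 2187.

April 5, 2187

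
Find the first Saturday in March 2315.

March 6, 2315

March 1, 2315 is a Monday.
The first Saturday is therefore March 6 (5 days later).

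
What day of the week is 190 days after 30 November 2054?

Tuesday

First find the weekday of Nov 30, 2054. Doomsday rule: the anchor day for the 2000s is Tuesday. For year 54: 54÷12 = 4 r 6, and 6÷4 = 1, so 4+6+1 = 11.
Tuesday + 11 ≡ Saturday — that's 2054's doomsday.
In November the doomsday date is Nov 7.
Nov 30 is 23 days after Nov 7; 23 mod 7 = 2, so Saturday + 2 = Monday.
190 mod 7 = 1, so 190 days after a Monday is Monday + 1 = Tuesday.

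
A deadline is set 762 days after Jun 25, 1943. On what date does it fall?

July 26, 1945

+366 (one year; includes Feb 29, 1944) → Jun 25, 1944 (396 left).
Jun has 30 days: +6 → Jul 1, 1944 (390 left).
Jul has 31 days: +31 → Aug 1, 1944 (359 left).
Aug has 31 days: +31 → Sep 1, 1944 (328 left).
Sep has 30 days: +30 → Oct 1, 1944 (298 left).
Oct has 31 days: +31 → Nov 1, 1944 (267 left).
Nov has 30 days: +30 → Dec 1, 1944 (237 left).
Dec has 31 days: +31 → Jan 1, 1945 (206 left).
Jan has 31 days: +31 → Feb 1, 1945 (175 left).
Feb has 28 days: +28 → Mar 1, 1945 (147 left).
Mar has 31 days: +31 → Apr 1, 1945 (116 left).
Apr has 30 days: +30 → May 1, 1945 (86 left).
May has 31 days: +31 → Jun 1, 1945 (55 left).
Jun has 30 days: +30 → Jul 1, 1945 (25 left).
+25 → Jul 26, 1945.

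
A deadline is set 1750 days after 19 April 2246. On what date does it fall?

+365 (one year) → Apr 19, 2247 (1385 left).
+366 (one year; includes Feb 29, 2248) → Apr 19, 2248 (1019 left).
+365 (one year) → Apr 19, 2249 (654 left).
+365 (one year) → Apr 19, 2250 (289 left).
Apr has 30 days: +12 → May 1, 2250 (277 left).
May has 31 days: +31 → Jun 1, 2250 (246 left).
Jun has 30 days: +30 → Jul 1, 2250 (216 left).
Jul has 31 days: +31 → Aug 1, 2250 (185 left).
Aug has 31 days: +31 → Sep 1, 2250 (154 left).
Sep has 30 days: +30 → Oct 1, 2250 (124 left).
Oct has 31 days: +31 → Nov 1, 2250 (93 left).
Nov has 30 days: +30 → Dec 1, 2250 (63 left).
Dec has 31 days: +31 → Jan 1, 2251 (32 left).
Jan has 31 days: +31 → Feb 1, 2251 (1 left).
+1 → Feb 2, 2251.

February 2, 2251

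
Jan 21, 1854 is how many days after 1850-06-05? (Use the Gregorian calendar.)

1326

Jun 5, 1850 → Jun 5, 1851: 365 days.
Jun 5, 1851 → Jun 5, 1852: 366 days (Feb 29, 1852 is in that span).
Jun 5, 1852 → Jun 5, 1853: 365 days.
Jun 5, 1853 → Jul 5, 1853: 30 days (June has 30).
Jul 5, 1853 → Aug 5, 1853: 31 days (July has 31).
Aug 5, 1853 → Sep 5, 1853: 31 days (August has 31).
Sep 5, 1853 → Oct 5, 1853: 30 days (September has 30).
Oct 5, 1853 → Nov 5, 1853: 31 days (October has 31).
Nov 5, 1853 → Dec 5, 1853: 30 days (November has 30).
Dec 5, 1853 → Jan 5, 1854: 31 days (December has 31).
Jan 5, 1854 → Jan 21, 1854: 16 days.
Total: 1326 days.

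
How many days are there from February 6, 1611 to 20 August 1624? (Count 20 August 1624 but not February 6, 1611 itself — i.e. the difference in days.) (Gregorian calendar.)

Feb 6, 1611 → Feb 6, 1612: 365 days.
Feb 6, 1612 → Feb 6, 1613: 366 days (Feb 29, 1612 is in that span).
Feb 6, 1613 → Feb 6, 1614: 365 days.
Feb 6, 1614 → Feb 6, 1615: 365 days.
Feb 6, 1615 → Feb 6, 1616: 365 days.
Feb 6, 1616 → Feb 6, 1617: 366 days (Feb 29, 1616 is in that span).
Feb 6, 1617 → Feb 6, 1618: 365 days.
Feb 6, 1618 → Feb 6, 1619: 365 days.
Feb 6, 1619 → Feb 6, 1620: 365 days.
Feb 6, 1620 → Feb 6, 1621: 366 days (Feb 29, 1620 is in that span).
Feb 6, 1621 → Feb 6, 1622: 365 days.
Feb 6, 1622 → Feb 6, 1623: 365 days.
Feb 6, 1623 → Feb 6, 1624: 365 days.
Feb 6, 1624 → Mar 6, 1624: 29 days (February has 29).
Mar 6, 1624 → Apr 6, 1624: 31 days (March has 31).
Apr 6, 1624 → May 6, 1624: 30 days (April has 30).
May 6, 1624 → Jun 6, 1624: 31 days (May has 31).
Jun 6, 1624 → Jul 6, 1624: 30 days (June has 30).
Jul 6, 1624 → Aug 6, 1624: 31 days (July has 31).
Aug 6, 1624 → Aug 20, 1624: 14 days.
Total: 4944 days.

4944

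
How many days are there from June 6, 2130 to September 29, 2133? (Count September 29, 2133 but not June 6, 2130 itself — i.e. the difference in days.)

1211

Jun 6, 2130 → Jun 6, 2131: 365 days.
Jun 6, 2131 → Jun 6, 2132: 366 days (Feb 29, 2132 is in that span).
Jun 6, 2132 → Jun 6, 2133: 365 days.
Jun 6, 2133 → Jul 6, 2133: 30 days (June has 30).
Jul 6, 2133 → Aug 6, 2133: 31 days (July has 31).
Aug 6, 2133 → Sep 6, 2133: 31 days (August has 31).
Sep 6, 2133 → Sep 29, 2133: 23 days.
Total: 1211 days.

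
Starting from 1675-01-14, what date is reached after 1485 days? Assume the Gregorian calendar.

February 7, 1679

+365 (one year) → Jan 14, 1676 (1120 left).
+366 (one year; includes Feb 29, 1676) → Jan 14, 1677 (754 left).
+365 (one year) → Jan 14, 1678 (389 left).
Jan has 31 days: +18 → Feb 1, 1678 (371 left).
Feb has 28 days: +28 → Mar 1, 1678 (343 left).
Mar has 31 days: +31 → Apr 1, 1678 (312 left).
Apr has 30 days: +30 → May 1, 1678 (282 left).
May has 31 days: +31 → Jun 1, 1678 (251 left).
Jun has 30 days: +30 → Jul 1, 1678 (221 left).
Jul has 31 days: +31 → Aug 1, 1678 (190 left).
Aug has 31 days: +31 → Sep 1, 1678 (159 left).
Sep has 30 days: +30 → Oct 1, 1678 (129 left).
Oct has 31 days: +31 → Nov 1, 1678 (98 left).
Nov has 30 days: +30 → Dec 1, 1678 (68 left).
Dec has 31 days: +31 → Jan 1, 1679 (37 left).
Jan has 31 days: +31 → Feb 1, 1679 (6 left).
+6 → Feb 7, 1679.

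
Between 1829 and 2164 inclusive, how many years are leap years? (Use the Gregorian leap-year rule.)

82

Multiples of 4 in [1829,2164]: 84.
Of those, multiples of 100: 3 (not leap unless ÷400).
Multiples of 400: 1.
Leap years = 84 − 3 + 1 = 82.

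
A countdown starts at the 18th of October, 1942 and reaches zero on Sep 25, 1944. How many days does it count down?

Oct 18, 1942 → Oct 18, 1943: 365 days.
Oct 18, 1943 → Nov 18, 1943: 31 days (October has 31).
Nov 18, 1943 → Dec 18, 1943: 30 days (November has 30).
Dec 18, 1943 → Jan 18, 1944: 31 days (December has 31).
Jan 18, 1944 → Feb 18, 1944: 31 days (January has 31).
Feb 18, 1944 → Mar 18, 1944: 29 days (February has 29).
Mar 18, 1944 → Apr 18, 1944: 31 days (March has 31).
Apr 18, 1944 → May 18, 1944: 30 days (April has 30).
May 18, 1944 → Jun 18, 1944: 31 days (May has 31).
Jun 18, 1944 → Jul 18, 1944: 30 days (June has 30).
Jul 18, 1944 → Aug 18, 1944: 31 days (July has 31).
Aug 18, 1944 → Sep 18, 1944: 31 days (August has 31).
Sep 18, 1944 → Sep 25, 1944: 7 days.
Total: 708 days.

708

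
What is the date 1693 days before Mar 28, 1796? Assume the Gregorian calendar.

−366 (one year; includes Feb 29, 1796) → Mar 28, 1795 (1327 left).
−365 (one year) → Mar 28, 1794 (962 left).
−365 (one year) → Mar 28, 1793 (597 left).
−365 (one year) → Mar 28, 1792 (232 left).
−28 → Feb 29, 1792 (end of Feb, 29 days; 204 left).
−29 → Jan 31, 1792 (end of Jan, 31 days; 175 left).
−31 → Dec 31, 1791 (end of Dec, 31 days; 144 left).
−31 → Nov 30, 1791 (end of Nov, 30 days; 113 left).
−30 → Oct 31, 1791 (end of Oct, 31 days; 83 left).
−31 → Sep 30, 1791 (end of Sep, 30 days; 52 left).
−30 → Aug 31, 1791 (end of Aug, 31 days; 22 left).
−22 → Aug 9, 1791.

August 9, 1791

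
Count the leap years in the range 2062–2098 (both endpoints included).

Multiples of 4 in [2062,2098]: 9.
Of those, multiples of 100: 0 (not leap unless ÷400).
Multiples of 400: 0.
Leap years = 9 − 0 + 0 = 9.

9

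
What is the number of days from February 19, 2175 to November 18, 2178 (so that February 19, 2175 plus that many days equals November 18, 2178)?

1368

Feb 19, 2175 → Feb 19, 2176: 365 days.
Feb 19, 2176 → Feb 19, 2177: 366 days (Feb 29, 2176 is in that span).
Feb 19, 2177 → Feb 19, 2178: 365 days.
Feb 19, 2178 → Mar 19, 2178: 28 days (February has 28).
Mar 19, 2178 → Apr 19, 2178: 31 days (March has 31).
Apr 19, 2178 → May 19, 2178: 30 days (April has 30).
May 19, 2178 → Jun 19, 2178: 31 days (May has 31).
Jun 19, 2178 → Jul 19, 2178: 30 days (June has 30).
Jul 19, 2178 → Aug 19, 2178: 31 days (July has 31).
Aug 19, 2178 → Sep 19, 2178: 31 days (August has 31).
Sep 19, 2178 → Oct 19, 2178: 30 days (September has 30).
Oct 19, 2178 → Nov 18, 2178: 30 days.
Total: 1368 days.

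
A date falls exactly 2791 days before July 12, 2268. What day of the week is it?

Tuesday

Jul 12, 2268 is a Sunday.
2791 mod 7 = 5, so 2791 days before a Sunday is Sunday − 5 = Tuesday.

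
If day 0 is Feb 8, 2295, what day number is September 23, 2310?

Feb 8, 2295 → Feb 8, 2296: 365 days.
Feb 8, 2296 → Feb 8, 2297: 366 days (Feb 29, 2296 is in that span).
Feb 8, 2297 → Feb 8, 2298: 365 days.
Feb 8, 2298 → Feb 8, 2299: 365 days.
Feb 8, 2299 → Feb 8, 2300: 365 days.
Feb 8, 2300 → Feb 8, 2301: 365 days.
Feb 8, 2301 → Feb 8, 2302: 365 days.
Feb 8, 2302 → Feb 8, 2303: 365 days.
Feb 8, 2303 → Feb 8, 2304: 365 days.
Feb 8, 2304 → Feb 8, 2305: 366 days (Feb 29, 2304 is in that span).
Feb 8, 2305 → Feb 8, 2306: 365 days.
Feb 8, 2306 → Feb 8, 2307: 365 days.
Feb 8, 2307 → Feb 8, 2308: 365 days.
Feb 8, 2308 → Feb 8, 2309: 366 days (Feb 29, 2308 is in that span).
Feb 8, 2309 → Feb 8, 2310: 365 days.
Feb 8, 2310 → Mar 8, 2310: 28 days (February has 28).
Mar 8, 2310 → Apr 8, 2310: 31 days (March has 31).
Apr 8, 2310 → May 8, 2310: 30 days (April has 30).
May 8, 2310 → Jun 8, 2310: 31 days (May has 31).
Jun 8, 2310 → Jul 8, 2310: 30 days (June has 30).
Jul 8, 2310 → Aug 8, 2310: 31 days (July has 31).
Aug 8, 2310 → Sep 8, 2310: 31 days (August has 31).
Sep 8, 2310 → Sep 23, 2310: 15 days.
Total: 5705 days.

5705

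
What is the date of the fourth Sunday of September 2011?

September 25, 2011

September 1, 2011 is a Thursday.
The first Sunday is therefore September 4 (3 days later).
The fourth Sunday is 4 + 3×7 = September 25.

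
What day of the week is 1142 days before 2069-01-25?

First find the weekday of Jan 25, 2069. Doomsday rule: the anchor day for the 2000s is Tuesday. For year 69: 69÷12 = 5 r 9, and 9÷4 = 2, so 5+9+2 = 16.
Tuesday + 16 ≡ Thursday — that's 2069's doomsday.
In January the doomsday date is Jan 3 (2069 is not a leap year).
Jan 25 is 22 days after Jan 3; 22 mod 7 = 1, so Thursday + 1 = Friday.
1142 mod 7 = 1, so 1142 days before a Friday is Friday − 1 = Thursday.

Thursday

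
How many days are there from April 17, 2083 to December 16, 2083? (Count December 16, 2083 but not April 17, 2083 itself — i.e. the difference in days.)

Apr 17, 2083 → May 17, 2083: 30 days (April has 30).
May 17, 2083 → Jun 17, 2083: 31 days (May has 31).
Jun 17, 2083 → Jul 17, 2083: 30 days (June has 30).
Jul 17, 2083 → Aug 17, 2083: 31 days (July has 31).
Aug 17, 2083 → Sep 17, 2083: 31 days (August has 31).
Sep 17, 2083 → Oct 17, 2083: 30 days (September has 30).
Oct 17, 2083 → Nov 17, 2083: 31 days (October has 31).
Nov 17, 2083 → Dec 16, 2083: 29 days.
Total: 243 days.

243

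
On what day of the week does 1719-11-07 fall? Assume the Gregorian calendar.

Tuesday

Doomsday rule: the anchor day for the 1700s is Sunday. For year 19: 19÷12 = 1 r 7, and 7÷4 = 1, so 1+7+1 = 9.
Sunday + 9 ≡ Tuesday — that's 1719's doomsday.
In November the doomsday date is Nov 7.
Nov 7 is the doomsday itself: Tuesday.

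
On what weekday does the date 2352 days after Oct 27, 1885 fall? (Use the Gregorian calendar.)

Tuesday

Oct 27, 1885 is a Tuesday.
2352 mod 7 = 0, so 2352 days after a Tuesday is Tuesday + 0 = Tuesday.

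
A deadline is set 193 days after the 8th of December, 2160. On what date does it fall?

Dec has 31 days: +24 → Jan 1, 2161 (169 left).
Jan has 31 days: +31 → Feb 1, 2161 (138 left).
Feb has 28 days: +28 → Mar 1, 2161 (110 left).
Mar has 31 days: +31 → Apr 1, 2161 (79 left).
Apr has 30 days: +30 → May 1, 2161 (49 left).
May has 31 days: +31 → Jun 1, 2161 (18 left).
+18 → Jun 19, 2161.

June 19, 2161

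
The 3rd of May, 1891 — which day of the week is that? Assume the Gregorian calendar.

Sunday

Doomsday rule: the anchor day for the 1800s is Friday. For year 91: 91÷12 = 7 r 7, and 7÷4 = 1, so 7+7+1 = 15.
Friday + 15 ≡ Saturday — that's 1891's doomsday.
In May the doomsday date is May 9.
May 3 is 6 days before May 9; 6 mod 7 = 6, so Saturday − 6 = Sunday.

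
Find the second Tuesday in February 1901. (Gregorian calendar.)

February 1, 1901 is a Friday.
The first Tuesday is therefore February 5 (4 days later).
The second Tuesday is 5 + 1×7 = February 12.

February 12, 1901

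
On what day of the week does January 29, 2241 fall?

Doomsday rule: the anchor day for the 2200s is Friday. For year 41: 41÷12 = 3 r 5, and 5÷4 = 1, so 3+5+1 = 9.
Friday + 9 ≡ Sunday — that's 2241's doomsday.
In January the doomsday date is Jan 3 (2241 is not a leap year).
Jan 29 is 26 days after Jan 3; 26 mod 7 = 5, so Sunday + 5 = Friday.

Friday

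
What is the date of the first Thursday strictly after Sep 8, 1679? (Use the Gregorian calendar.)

Sep 8, 1679 is a Friday.
From Friday to the next Thursday is 6 days.
Sep 8, 1679 + 6 = Sep 14, 1679.

September 14, 1679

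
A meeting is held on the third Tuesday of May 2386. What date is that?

May 20, 2386

May 1, 2386 is a Thursday.
The first Tuesday is therefore May 6 (5 days later).
The third Tuesday is 6 + 2×7 = May 20.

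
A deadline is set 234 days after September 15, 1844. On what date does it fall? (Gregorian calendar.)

Sep has 30 days: +16 → Oct 1, 1844 (218 left).
Oct has 31 days: +31 → Nov 1, 1844 (187 left).
Nov has 30 days: +30 → Dec 1, 1844 (157 left).
Dec has 31 days: +31 → Jan 1, 1845 (126 left).
Jan has 31 days: +31 → Feb 1, 1845 (95 left).
Feb has 28 days: +28 → Mar 1, 1845 (67 left).
Mar has 31 days: +31 → Apr 1, 1845 (36 left).
Apr has 30 days: +30 → May 1, 1845 (6 left).
+6 → May 7, 1845.

May 7, 1845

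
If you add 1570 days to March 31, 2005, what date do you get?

+365 (one year) → Mar 31, 2006 (1205 left).
+365 (one year) → Mar 31, 2007 (840 left).
+366 (one year; includes Feb 29, 2008) → Mar 31, 2008 (474 left).
+365 (one year) → Mar 31, 2009 (109 left).
Mar has 31 days: +1 → Apr 1, 2009 (108 left).
Apr has 30 days: +30 → May 1, 2009 (78 left).
May has 31 days: +31 → Jun 1, 2009 (47 left).
Jun has 30 days: +30 → Jul 1, 2009 (17 left).
+17 → Jul 18, 2009.

July 18, 2009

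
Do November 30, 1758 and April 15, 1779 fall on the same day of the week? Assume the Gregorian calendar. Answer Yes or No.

From Nov 30, 1758 to Apr 15, 1779 is 7441 days.
7441 mod 7 = 0, so they are the same weekday.
(Nov 30, 1758 is a Thursday; Apr 15, 1779 is a Thursday.)

Yes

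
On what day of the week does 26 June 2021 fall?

Saturday

Doomsday rule: the anchor day for the 2000s is Tuesday. For year 21: 21÷12 = 1 r 9, and 9÷4 = 2, so 1+9+2 = 12.
Tuesday + 12 ≡ Sunday — that's 2021's doomsday.
In June the doomsday date is Jun 6.
Jun 26 is 20 days after Jun 6; 20 mod 7 = 6, so Sunday + 6 = Saturday.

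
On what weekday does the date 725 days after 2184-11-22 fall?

Nov 22, 2184 is a Monday.
725 mod 7 = 4, so 725 days after a Monday is Monday + 4 = Friday.

Friday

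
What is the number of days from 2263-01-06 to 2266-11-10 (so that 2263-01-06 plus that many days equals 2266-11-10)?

Jan 6, 2263 → Jan 6, 2264: 365 days.
Jan 6, 2264 → Jan 6, 2265: 366 days (Feb 29, 2264 is in that span).
Jan 6, 2265 → Jan 6, 2266: 365 days.
Jan 6, 2266 → Feb 6, 2266: 31 days (January has 31).
Feb 6, 2266 → Mar 6, 2266: 28 days (February has 28).
Mar 6, 2266 → Apr 6, 2266: 31 days (March has 31).
Apr 6, 2266 → May 6, 2266: 30 days (April has 30).
May 6, 2266 → Jun 6, 2266: 31 days (May has 31).
Jun 6, 2266 → Jul 6, 2266: 30 days (June has 30).
Jul 6, 2266 → Aug 6, 2266: 31 days (July has 31).
Aug 6, 2266 → Sep 6, 2266: 31 days (August has 31).
Sep 6, 2266 → Oct 6, 2266: 30 days (September has 30).
Oct 6, 2266 → Nov 6, 2266: 31 days (October has 31).
Nov 6, 2266 → Nov 10, 2266: 4 days.
Total: 1404 days.

1404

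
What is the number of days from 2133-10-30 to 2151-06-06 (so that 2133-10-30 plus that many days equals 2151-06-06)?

6428

Oct 30, 2133 → Oct 30, 2134: 365 days.
Oct 30, 2134 → Oct 30, 2135: 365 days.
Oct 30, 2135 → Oct 30, 2136: 366 days (Feb 29, 2136 is in that span).
Oct 30, 2136 → Oct 30, 2137: 365 days.
Oct 30, 2137 → Oct 30, 2138: 365 days.
Oct 30, 2138 → Oct 30, 2139: 365 days.
Oct 30, 2139 → Oct 30, 2140: 366 days (Feb 29, 2140 is in that span).
Oct 30, 2140 → Oct 30, 2141: 365 days.
Oct 30, 2141 → Oct 30, 2142: 365 days.
Oct 30, 2142 → Oct 30, 2143: 365 days.
Oct 30, 2143 → Oct 30, 2144: 366 days (Feb 29, 2144 is in that span).
Oct 30, 2144 → Oct 30, 2145: 365 days.
Oct 30, 2145 → Oct 30, 2146: 365 days.
Oct 30, 2146 → Oct 30, 2147: 365 days.
Oct 30, 2147 → Oct 30, 2148: 366 days (Feb 29, 2148 is in that span).
Oct 30, 2148 → Oct 30, 2149: 365 days.
Oct 30, 2149 → Oct 30, 2150: 365 days.
Oct 30, 2150 → Nov 30, 2150: 31 days (October has 31).
Nov 30, 2150 → Dec 30, 2150: 30 days (November has 30).
Dec 30, 2150 → Jan 30, 2151: 31 days (December has 31).
Jan 30, 2151 → Feb 28, 2151: 29 days (January has 31).
Feb 28, 2151 → Mar 28, 2151: 28 days (February has 28).
Mar 28, 2151 → Apr 28, 2151: 31 days (March has 31).
Apr 28, 2151 → May 28, 2151: 30 days (April has 30).
May 28, 2151 → Jun 6, 2151: 9 days.
Total: 6428 days.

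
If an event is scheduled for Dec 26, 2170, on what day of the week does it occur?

January 1, 2170 is a Monday.
Jan 1, 2170 → Feb 1, 2170: 31 days (January has 31).
Feb 1, 2170 → Mar 1, 2170: 28 days (February has 28).
Mar 1, 2170 → Apr 1, 2170: 31 days (March has 31).
Apr 1, 2170 → May 1, 2170: 30 days (April has 30).
May 1, 2170 → Jun 1, 2170: 31 days (May has 31).
Jun 1, 2170 → Jul 1, 2170: 30 days (June has 30).
Jul 1, 2170 → Aug 1, 2170: 31 days (July has 31).
Aug 1, 2170 → Sep 1, 2170: 31 days (August has 31).
Sep 1, 2170 → Oct 1, 2170: 30 days (September has 30).
Oct 1, 2170 → Nov 1, 2170: 31 days (October has 31).
Nov 1, 2170 → Dec 1, 2170: 30 days (November has 30).
Dec 1, 2170 → Dec 26, 2170: 25 days.
Total: 359 days.
359 mod 7 = 2, so Monday + 2 = Wednesday.

Wednesday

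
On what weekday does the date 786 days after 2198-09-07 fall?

Sunday

First find the weekday of Sep 7, 2198. Doomsday rule: the anchor day for the 2100s is Sunday. For year 98: 98÷12 = 8 r 2, and 2÷4 = 0, so 8+2+0 = 10.
Sunday + 10 ≡ Wednesday — that's 2198's doomsday.
In September the doomsday date is Sep 5.
Sep 7 is 2 days after Sep 5; 2 mod 7 = 2, so Wednesday + 2 = Friday.
786 mod 7 = 2, so 786 days after a Friday is Friday + 2 = Sunday.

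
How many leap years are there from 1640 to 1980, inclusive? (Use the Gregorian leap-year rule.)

83

Multiples of 4 in [1640,1980]: 86.
Of those, multiples of 100: 3 (not leap unless ÷400).
Multiples of 400: 0.
Leap years = 86 − 3 + 0 = 83.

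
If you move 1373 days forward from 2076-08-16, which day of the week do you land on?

Monday

Aug 16, 2076 is a Sunday.
1373 mod 7 = 1, so 1373 days after a Sunday is Sunday + 1 = Monday.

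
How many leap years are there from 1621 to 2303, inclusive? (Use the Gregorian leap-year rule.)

Multiples of 4 in [1621,2303]: 170.
Of those, multiples of 100: 7 (not leap unless ÷400).
Multiples of 400: 1.
Leap years = 170 − 7 + 1 = 164.

164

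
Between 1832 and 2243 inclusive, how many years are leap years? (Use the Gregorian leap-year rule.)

Multiples of 4 in [1832,2243]: 103.
Of those, multiples of 100: 4 (not leap unless ÷400).
Multiples of 400: 1.
Leap years = 103 − 4 + 1 = 100.

100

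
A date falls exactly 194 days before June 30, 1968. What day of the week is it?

Tuesday

First find the weekday of Jun 30, 1968. Doomsday rule: the anchor day for the 1900s is Wednesday. For year 68: 68÷12 = 5 r 8, and 8÷4 = 2, so 5+8+2 = 15.
Wednesday + 15 ≡ Thursday — that's 1968's doomsday.
In June the doomsday date is Jun 6.
Jun 30 is 24 days after Jun 6; 24 mod 7 = 3, so Thursday + 3 = Sunday.
194 mod 7 = 5, so 194 days before a Sunday is Sunday − 5 = Tuesday.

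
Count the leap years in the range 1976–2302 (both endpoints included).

Multiples of 4 in [1976,2302]: 82.
Of those, multiples of 100: 4 (not leap unless ÷400).
Multiples of 400: 1.
Leap years = 82 − 4 + 1 = 79.

79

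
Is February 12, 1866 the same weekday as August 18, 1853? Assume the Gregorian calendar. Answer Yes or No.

No

From Aug 18, 1853 to Feb 12, 1866 is 4561 days.
4561 mod 7 = 4, so they are different weekdays.
(Aug 18, 1853 is a Thursday; Feb 12, 1866 is a Monday.)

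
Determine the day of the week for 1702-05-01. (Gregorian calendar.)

Doomsday rule: the anchor day for the 1700s is Sunday. For year 02: 2÷12 = 0 r 2, and 2÷4 = 0, so 0+2+0 = 2.
Sunday + 2 ≡ Tuesday — that's 1702's doomsday.
In May the doomsday date is May 9.
May 1 is 8 days before May 9; 8 mod 7 = 1, so Tuesday − 1 = Monday.

Monday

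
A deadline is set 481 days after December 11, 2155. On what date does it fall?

April 5, 2157

+366 (one year; includes Feb 29, 2156) → Dec 11, 2156 (115 left).
Dec has 31 days: +21 → Jan 1, 2157 (94 left).
Jan has 31 days: +31 → Feb 1, 2157 (63 left).
Feb has 28 days: +28 → Mar 1, 2157 (35 left).
Mar has 31 days: +31 → Apr 1, 2157 (4 left).
+4 → Apr 5, 2157.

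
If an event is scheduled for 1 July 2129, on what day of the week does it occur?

January 1, 2129 is a Saturday.
Jan 1, 2129 → Feb 1, 2129: 31 days (January has 31).
Feb 1, 2129 → Mar 1, 2129: 28 days (February has 28).
Mar 1, 2129 → Apr 1, 2129: 31 days (March has 31).
Apr 1, 2129 → May 1, 2129: 30 days (April has 30).
May 1, 2129 → Jun 1, 2129: 31 days (May has 31).
Jun 1, 2129 → Jul 1, 2129: 30 days.
Total: 181 days.
181 mod 7 = 6, so Saturday + 6 = Friday.

Friday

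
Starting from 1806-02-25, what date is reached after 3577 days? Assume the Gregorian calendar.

+365 (one year) → Feb 25, 1807 (3212 left).
+365 (one year) → Feb 25, 1808 (2847 left).
+366 (one year; includes Feb 29, 1808) → Feb 25, 1809 (2481 left).
+365 (one year) → Feb 25, 1810 (2116 left).
+365 (one year) → Feb 25, 1811 (1751 left).
+365 (one year) → Feb 25, 1812 (1386 left).
+366 (one year; includes Feb 29, 1812) → Feb 25, 1813 (1020 left).
+365 (one year) → Feb 25, 1814 (655 left).
+365 (one year) → Feb 25, 1815 (290 left).
Feb has 28 days: +4 → Mar 1, 1815 (286 left).
Mar has 31 days: +31 → Apr 1, 1815 (255 left).
Apr has 30 days: +30 → May 1, 1815 (225 left).
May has 31 days: +31 → Jun 1, 1815 (194 left).
Jun has 30 days: +30 → Jul 1, 1815 (164 left).
Jul has 31 days: +31 → Aug 1, 1815 (133 left).
Aug has 31 days: +31 → Sep 1, 1815 (102 left).
Sep has 30 days: +30 → Oct 1, 1815 (72 left).
Oct has 31 days: +31 → Nov 1, 1815 (41 left).
Nov has 30 days: +30 → Dec 1, 1815 (11 left).
+11 → Dec 12, 1815.

December 12, 1815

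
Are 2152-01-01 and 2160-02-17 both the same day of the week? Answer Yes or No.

From Jan 1, 2152 to Feb 17, 2160 is 2969 days.
2969 mod 7 = 1, so they are different weekdays.
(Jan 1, 2152 is a Saturday; Feb 17, 2160 is a Sunday.)

No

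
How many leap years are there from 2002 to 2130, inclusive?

31

Multiples of 4 in [2002,2130]: 32.
Of those, multiples of 100: 1 (not leap unless ÷400).
Multiples of 400: 0.
Leap years = 32 − 1 + 0 = 31.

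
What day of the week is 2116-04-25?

Saturday

Doomsday rule: the anchor day for the 2100s is Sunday. For year 16: 16÷12 = 1 r 4, and 4÷4 = 1, so 1+4+1 = 6.
Sunday + 6 ≡ Saturday — that's 2116's doomsday.
In April the doomsday date is Apr 4.
Apr 25 is 21 days after Apr 4; 21 mod 7 = 0, so Saturday + 0 = Saturday.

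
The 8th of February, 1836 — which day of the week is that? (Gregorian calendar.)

Doomsday rule: the anchor day for the 1800s is Friday. For year 36: 36÷12 = 3 r 0, and 0÷4 = 0, so 3+0+0 = 3.
Friday + 3 ≡ Monday — that's 1836's doomsday.
In February the doomsday date is Feb 29 (1836 is a leap year (divisible by 4)).
Feb 8 is 21 days before Feb 29; 21 mod 7 = 0, so Monday − 0 = Monday.

Monday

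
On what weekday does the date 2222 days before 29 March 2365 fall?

First find the weekday of Mar 29, 2365. Doomsday rule: the anchor day for the 2300s is Wednesday. For year 65: 65÷12 = 5 r 5, and 5÷4 = 1, so 5+5+1 = 11.
Wednesday + 11 ≡ Sunday — that's 2365's doomsday.
In March the doomsday date is Mar 14.
Mar 29 is 15 days after Mar 14; 15 mod 7 = 1, so Sunday + 1 = Monday.
2222 mod 7 = 3, so 2222 days before a Monday is Monday − 3 = Friday.

Friday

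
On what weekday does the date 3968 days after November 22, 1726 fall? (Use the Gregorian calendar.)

Thursday

Nov 22, 1726 is a Friday.
3968 mod 7 = 6, so 3968 days after a Friday is Friday + 6 = Thursday.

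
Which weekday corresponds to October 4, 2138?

Doomsday rule: the anchor day for the 2100s is Sunday. For year 38: 38÷12 = 3 r 2, and 2÷4 = 0, so 3+2+0 = 5.
Sunday + 5 ≡ Friday — that's 2138's doomsday.
In October the doomsday date is Oct 10.
Oct 4 is 6 days before Oct 10; 6 mod 7 = 6, so Friday − 6 = Saturday.

Saturday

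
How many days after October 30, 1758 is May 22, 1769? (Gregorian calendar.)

3857

Oct 30, 1758 → Oct 30, 1759: 365 days.
Oct 30, 1759 → Oct 30, 1760: 366 days (Feb 29, 1760 is in that span).
Oct 30, 1760 → Oct 30, 1761: 365 days.
Oct 30, 1761 → Oct 30, 1762: 365 days.
Oct 30, 1762 → Oct 30, 1763: 365 days.
Oct 30, 1763 → Oct 30, 1764: 366 days (Feb 29, 1764 is in that span).
Oct 30, 1764 → Oct 30, 1765: 365 days.
Oct 30, 1765 → Oct 30, 1766: 365 days.
Oct 30, 1766 → Oct 30, 1767: 365 days.
Oct 30, 1767 → Oct 30, 1768: 366 days (Feb 29, 1768 is in that span).
Oct 30, 1768 → Nov 30, 1768: 31 days (October has 31).
Nov 30, 1768 → Dec 30, 1768: 30 days (November has 30).
Dec 30, 1768 → Jan 30, 1769: 31 days (December has 31).
Jan 30, 1769 → Feb 28, 1769: 29 days (January has 31).
Feb 28, 1769 → Mar 28, 1769: 28 days (February has 28).
Mar 28, 1769 → Apr 28, 1769: 31 days (March has 31).
Apr 28, 1769 → May 22, 1769: 24 days.
Total: 3857 days.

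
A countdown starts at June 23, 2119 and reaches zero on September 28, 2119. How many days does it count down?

97

Jun 23, 2119 → Jul 23, 2119: 30 days (June has 30).
Jul 23, 2119 → Aug 23, 2119: 31 days (July has 31).
Aug 23, 2119 → Sep 23, 2119: 31 days (August has 31).
Sep 23, 2119 → Sep 28, 2119: 5 days.
Total: 97 days.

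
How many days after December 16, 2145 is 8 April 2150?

1574

Dec 16, 2145 → Dec 16, 2146: 365 days.
Dec 16, 2146 → Dec 16, 2147: 365 days.
Dec 16, 2147 → Dec 16, 2148: 366 days (Feb 29, 2148 is in that span).
Dec 16, 2148 → Dec 16, 2149: 365 days.
Dec 16, 2149 → Jan 16, 2150: 31 days (December has 31).
Jan 16, 2150 → Feb 16, 2150: 31 days (January has 31).
Feb 16, 2150 → Mar 16, 2150: 28 days (February has 28).
Mar 16, 2150 → Apr 8, 2150: 23 days.
Total: 1574 days.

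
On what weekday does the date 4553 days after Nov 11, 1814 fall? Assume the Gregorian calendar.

Monday

Nov 11, 1814 is a Friday.
4553 mod 7 = 3, so 4553 days after a Friday is Friday + 3 = Monday.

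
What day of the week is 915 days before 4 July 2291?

Jul 4, 2291 is a Saturday.
915 mod 7 = 5, so 915 days before a Saturday is Saturday − 5 = Monday.

Monday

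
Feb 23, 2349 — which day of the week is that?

Wednesday

Doomsday rule: the anchor day for the 2300s is Wednesday. For year 49: 49÷12 = 4 r 1, and 1÷4 = 0, so 4+1+0 = 5.
Wednesday + 5 ≡ Monday — that's 2349's doomsday.
In February the doomsday date is Feb 28 (2349 is not a leap year).
Feb 23 is 5 days before Feb 28; 5 mod 7 = 5, so Monday − 5 = Wednesday.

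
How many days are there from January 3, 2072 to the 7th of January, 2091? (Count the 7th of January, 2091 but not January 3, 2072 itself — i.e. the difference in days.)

Jan 3, 2072 → Jan 3, 2073: 366 days (Feb 29, 2072 is in that span).
Jan 3, 2073 → Jan 3, 2074: 365 days.
Jan 3, 2074 → Jan 3, 2075: 365 days.
Jan 3, 2075 → Jan 3, 2076: 365 days.
Jan 3, 2076 → Jan 3, 2077: 366 days (Feb 29, 2076 is in that span).
Jan 3, 2077 → Jan 3, 2078: 365 days.
Jan 3, 2078 → Jan 3, 2079: 365 days.
Jan 3, 2079 → Jan 3, 2080: 365 days.
Jan 3, 2080 → Jan 3, 2081: 366 days (Feb 29, 2080 is in that span).
Jan 3, 2081 → Jan 3, 2082: 365 days.
Jan 3, 2082 → Jan 3, 2083: 365 days.
Jan 3, 2083 → Jan 3, 2084: 365 days.
Jan 3, 2084 → Jan 3, 2085: 366 days (Feb 29, 2084 is in that span).
Jan 3, 2085 → Jan 3, 2086: 365 days.
Jan 3, 2086 → Jan 3, 2087: 365 days.
Jan 3, 2087 → Jan 3, 2088: 365 days.
Jan 3, 2088 → Jan 3, 2089: 366 days (Feb 29, 2088 is in that span).
Jan 3, 2089 → Jan 3, 2090: 365 days.
Jan 3, 2090 → Feb 3, 2090: 31 days (January has 31).
Feb 3, 2090 → Mar 3, 2090: 28 days (February has 28).
Mar 3, 2090 → Apr 3, 2090: 31 days (March has 31).
Apr 3, 2090 → May 3, 2090: 30 days (April has 30).
May 3, 2090 → Jun 3, 2090: 31 days (May has 31).
Jun 3, 2090 → Jul 3, 2090: 30 days (June has 30).
Jul 3, 2090 → Aug 3, 2090: 31 days (July has 31).
Aug 3, 2090 → Sep 3, 2090: 31 days (August has 31).
Sep 3, 2090 → Oct 3, 2090: 30 days (September has 30).
Oct 3, 2090 → Nov 3, 2090: 31 days (October has 31).
Nov 3, 2090 → Dec 3, 2090: 30 days (November has 30).
Dec 3, 2090 → Jan 3, 2091: 31 days (December has 31).
Jan 3, 2091 → Jan 7, 2091: 4 days.
Total: 6944 days.

6944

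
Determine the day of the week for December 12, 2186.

Tuesday

January 1, 2186 is a Sunday.
Jan 1, 2186 → Feb 1, 2186: 31 days (January has 31).
Feb 1, 2186 → Mar 1, 2186: 28 days (February has 28).
Mar 1, 2186 → Apr 1, 2186: 31 days (March has 31).
Apr 1, 2186 → May 1, 2186: 30 days (April has 30).
May 1, 2186 → Jun 1, 2186: 31 days (May has 31).
Jun 1, 2186 → Jul 1, 2186: 30 days (June has 30).
Jul 1, 2186 → Aug 1, 2186: 31 days (July has 31).
Aug 1, 2186 → Sep 1, 2186: 31 days (August has 31).
Sep 1, 2186 → Oct 1, 2186: 30 days (September has 30).
Oct 1, 2186 → Nov 1, 2186: 31 days (October has 31).
Nov 1, 2186 → Dec 1, 2186: 30 days (November has 30).
Dec 1, 2186 → Dec 12, 2186: 11 days.
Total: 345 days.
345 mod 7 = 2, so Sunday + 2 = Tuesday.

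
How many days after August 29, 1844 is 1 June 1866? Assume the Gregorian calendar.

Aug 29, 1844 → Aug 29, 1845: 365 days.
Aug 29, 1845 → Aug 29, 1846: 365 days.
Aug 29, 1846 → Aug 29, 1847: 365 days.
Aug 29, 1847 → Aug 29, 1848: 366 days (Feb 29, 1848 is in that span).
Aug 29, 1848 → Aug 29, 1849: 365 days.
Aug 29, 1849 → Aug 29, 1850: 365 days.
Aug 29, 1850 → Aug 29, 1851: 365 days.
Aug 29, 1851 → Aug 29, 1852: 366 days (Feb 29, 1852 is in that span).
Aug 29, 1852 → Aug 29, 1853: 365 days.
Aug 29, 1853 → Aug 29, 1854: 365 days.
Aug 29, 1854 → Aug 29, 1855: 365 days.
Aug 29, 1855 → Aug 29, 1856: 366 days (Feb 29, 1856 is in that span).
Aug 29, 1856 → Aug 29, 1857: 365 days.
Aug 29, 1857 → Aug 29, 1858: 365 days.
Aug 29, 1858 → Aug 29, 1859: 365 days.
Aug 29, 1859 → Aug 29, 1860: 366 days (Feb 29, 1860 is in that span).
Aug 29, 1860 → Aug 29, 1861: 365 days.
Aug 29, 1861 → Aug 29, 1862: 365 days.
Aug 29, 1862 → Aug 29, 1863: 365 days.
Aug 29, 1863 → Aug 29, 1864: 366 days (Feb 29, 1864 is in that span).
Aug 29, 1864 → Aug 29, 1865: 365 days.
Aug 29, 1865 → Sep 29, 1865: 31 days (August has 31).
Sep 29, 1865 → Oct 29, 1865: 30 days (September has 30).
Oct 29, 1865 → Nov 29, 1865: 31 days (October has 31).
Nov 29, 1865 → Dec 29, 1865: 30 days (November has 30).
Dec 29, 1865 → Jan 29, 1866: 31 days (December has 31).
Jan 29, 1866 → Feb 28, 1866: 30 days (January has 31).
Feb 28, 1866 → Mar 28, 1866: 28 days (February has 28).
Mar 28, 1866 → Apr 28, 1866: 31 days (March has 31).
Apr 28, 1866 → May 28, 1866: 30 days (April has 30).
May 28, 1866 → Jun 1, 1866: 4 days.
Total: 7946 days.

7946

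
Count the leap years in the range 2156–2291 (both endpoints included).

Multiples of 4 in [2156,2291]: 34.
Of those, multiples of 100: 1 (not leap unless ÷400).
Multiples of 400: 0.
Leap years = 34 − 1 + 0 = 33.

33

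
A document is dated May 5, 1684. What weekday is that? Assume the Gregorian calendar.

Friday

Doomsday rule: the anchor day for the 1600s is Tuesday. For year 84: 84÷12 = 7 r 0, and 0÷4 = 0, so 7+0+0 = 7.
Tuesday + 7 ≡ Tuesday — that's 1684's doomsday.
In May the doomsday date is May 9.
May 5 is 4 days before May 9; 4 mod 7 = 4, so Tuesday − 4 = Friday.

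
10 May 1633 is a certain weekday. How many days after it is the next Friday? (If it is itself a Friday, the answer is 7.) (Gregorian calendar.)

May 10, 1633 is a Tuesday.
From Tuesday to the next Friday is 3 days.

3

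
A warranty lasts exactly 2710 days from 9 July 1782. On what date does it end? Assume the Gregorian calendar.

+365 (one year) → Jul 9, 1783 (2345 left).
+366 (one year; includes Feb 29, 1784) → Jul 9, 1784 (1979 left).
+365 (one year) → Jul 9, 1785 (1614 left).
+365 (one year) → Jul 9, 1786 (1249 left).
+365 (one year) → Jul 9, 1787 (884 left).
+366 (one year; includes Feb 29, 1788) → Jul 9, 1788 (518 left).
+365 (one year) → Jul 9, 1789 (153 left).
Jul has 31 days: +23 → Aug 1, 1789 (130 left).
Aug has 31 days: +31 → Sep 1, 1789 (99 left).
Sep has 30 days: +30 → Oct 1, 1789 (69 left).
Oct has 31 days: +31 → Nov 1, 1789 (38 left).
Nov has 30 days: +30 → Dec 1, 1789 (8 left).
+8 → Dec 9, 1789.

December 9, 1789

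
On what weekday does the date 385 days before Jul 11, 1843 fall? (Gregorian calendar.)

Tuesday

First find the weekday of Jul 11, 1843. Doomsday rule: the anchor day for the 1800s is Friday. For year 43: 43÷12 = 3 r 7, and 7÷4 = 1, so 3+7+1 = 11.
Friday + 11 ≡ Tuesday — that's 1843's doomsday.
In July the doomsday date is Jul 11.
Jul 11 is the doomsday itself: Tuesday.
385 mod 7 = 0, so 385 days before a Tuesday is Tuesday − 0 = Tuesday.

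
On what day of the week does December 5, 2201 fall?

January 1, 2201 is a Thursday.
Jan 1, 2201 → Feb 1, 2201: 31 days (January has 31).
Feb 1, 2201 → Mar 1, 2201: 28 days (February has 28).
Mar 1, 2201 → Apr 1, 2201: 31 days (March has 31).
Apr 1, 2201 → May 1, 2201: 30 days (April has 30).
May 1, 2201 → Jun 1, 2201: 31 days (May has 31).
Jun 1, 2201 → Jul 1, 2201: 30 days (June has 30).
Jul 1, 2201 → Aug 1, 2201: 31 days (July has 31).
Aug 1, 2201 → Sep 1, 2201: 31 days (August has 31).
Sep 1, 2201 → Oct 1, 2201: 30 days (September has 30).
Oct 1, 2201 → Nov 1, 2201: 31 days (October has 31).
Nov 1, 2201 → Dec 1, 2201: 30 days (November has 30).
Dec 1, 2201 → Dec 5, 2201: 4 days.
Total: 338 days.
338 mod 7 = 2, so Thursday + 2 = Saturday.

Saturday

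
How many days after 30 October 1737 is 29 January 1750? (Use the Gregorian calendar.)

4474

Oct 30, 1737 → Oct 30, 1738: 365 days.
Oct 30, 1738 → Oct 30, 1739: 365 days.
Oct 30, 1739 → Oct 30, 1740: 366 days (Feb 29, 1740 is in that span).
Oct 30, 1740 → Oct 30, 1741: 365 days.
Oct 30, 1741 → Oct 30, 1742: 365 days.
Oct 30, 1742 → Oct 30, 1743: 365 days.
Oct 30, 1743 → Oct 30, 1744: 366 days (Feb 29, 1744 is in that span).
Oct 30, 1744 → Oct 30, 1745: 365 days.
Oct 30, 1745 → Oct 30, 1746: 365 days.
Oct 30, 1746 → Oct 30, 1747: 365 days.
Oct 30, 1747 → Oct 30, 1748: 366 days (Feb 29, 1748 is in that span).
Oct 30, 1748 → Oct 30, 1749: 365 days.
Oct 30, 1749 → Nov 30, 1749: 31 days (October has 31).
Nov 30, 1749 → Dec 30, 1749: 30 days (November has 30).
Dec 30, 1749 → Jan 29, 1750: 30 days.
Total: 4474 days.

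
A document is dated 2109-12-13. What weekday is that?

January 1, 2109 is a Tuesday.
Jan 1, 2109 → Feb 1, 2109: 31 days (January has 31).
Feb 1, 2109 → Mar 1, 2109: 28 days (February has 28).
Mar 1, 2109 → Apr 1, 2109: 31 days (March has 31).
Apr 1, 2109 → May 1, 2109: 30 days (April has 30).
May 1, 2109 → Jun 1, 2109: 31 days (May has 31).
Jun 1, 2109 → Jul 1, 2109: 30 days (June has 30).
Jul 1, 2109 → Aug 1, 2109: 31 days (July has 31).
Aug 1, 2109 → Sep 1, 2109: 31 days (August has 31).
Sep 1, 2109 → Oct 1, 2109: 30 days (September has 30).
Oct 1, 2109 → Nov 1, 2109: 31 days (October has 31).
Nov 1, 2109 → Dec 1, 2109: 30 days (November has 30).
Dec 1, 2109 → Dec 13, 2109: 12 days.
Total: 346 days.
346 mod 7 = 3, so Tuesday + 3 = Friday.

Friday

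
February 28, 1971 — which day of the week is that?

January 1, 1971 is a Friday.
Jan 1, 1971 → Feb 1, 1971: 31 days (January has 31).
Feb 1, 1971 → Feb 28, 1971: 27 days.
Total: 58 days.
58 mod 7 = 2, so Friday + 2 = Sunday.

Sunday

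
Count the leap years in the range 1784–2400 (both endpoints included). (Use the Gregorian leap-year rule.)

150

Multiples of 4 in [1784,2400]: 155.
Of those, multiples of 100: 7 (not leap unless ÷400).
Multiples of 400: 2.
Leap years = 155 − 7 + 2 = 150.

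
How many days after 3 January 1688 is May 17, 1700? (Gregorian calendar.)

4517

Jan 3, 1688 → Jan 3, 1689: 366 days (Feb 29, 1688 is in that span).
Jan 3, 1689 → Jan 3, 1690: 365 days.
Jan 3, 1690 → Jan 3, 1691: 365 days.
Jan 3, 1691 → Jan 3, 1692: 365 days.
Jan 3, 1692 → Jan 3, 1693: 366 days (Feb 29, 1692 is in that span).
Jan 3, 1693 → Jan 3, 1694: 365 days.
Jan 3, 1694 → Jan 3, 1695: 365 days.
Jan 3, 1695 → Jan 3, 1696: 365 days.
Jan 3, 1696 → Jan 3, 1697: 366 days (Feb 29, 1696 is in that span).
Jan 3, 1697 → Jan 3, 1698: 365 days.
Jan 3, 1698 → Jan 3, 1699: 365 days.
Jan 3, 1699 → Jan 3, 1700: 365 days.
Jan 3, 1700 → Feb 3, 1700: 31 days (January has 31).
Feb 3, 1700 → Mar 3, 1700: 28 days (February has 28).
Mar 3, 1700 → Apr 3, 1700: 31 days (March has 31).
Apr 3, 1700 → May 3, 1700: 30 days (April has 30).
May 3, 1700 → May 17, 1700: 14 days.
Total: 4517 days.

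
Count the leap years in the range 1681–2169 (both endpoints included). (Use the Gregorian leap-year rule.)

Multiples of 4 in [1681,2169]: 122.
Of those, multiples of 100: 5 (not leap unless ÷400).
Multiples of 400: 1.
Leap years = 122 − 5 + 1 = 118.

118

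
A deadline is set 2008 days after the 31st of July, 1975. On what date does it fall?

+366 (one year; includes Feb 29, 1976) → Jul 31, 1976 (1642 left).
+365 (one year) → Jul 31, 1977 (1277 left).
+365 (one year) → Jul 31, 1978 (912 left).
+365 (one year) → Jul 31, 1979 (547 left).
+366 (one year; includes Feb 29, 1980) → Jul 31, 1980 (181 left).
Jul has 31 days: +1 → Aug 1, 1980 (180 left).
Aug has 31 days: +31 → Sep 1, 1980 (149 left).
Sep has 30 days: +30 → Oct 1, 1980 (119 left).
Oct has 31 days: +31 → Nov 1, 1980 (88 left).
Nov has 30 days: +30 → Dec 1, 1980 (58 left).
Dec has 31 days: +31 → Jan 1, 1981 (27 left).
+27 → Jan 28, 1981.

January 28, 1981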